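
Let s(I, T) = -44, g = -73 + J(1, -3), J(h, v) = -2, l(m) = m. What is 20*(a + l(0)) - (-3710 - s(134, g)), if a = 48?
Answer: 4626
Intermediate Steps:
g = -75 (g = -73 - 2 = -75)
20*(a + l(0)) - (-3710 - s(134, g)) = 20*(48 + 0) - (-3710 - 1*(-44)) = 20*48 - (-3710 + 44) = 960 - 1*(-3666) = 960 + 3666 = 4626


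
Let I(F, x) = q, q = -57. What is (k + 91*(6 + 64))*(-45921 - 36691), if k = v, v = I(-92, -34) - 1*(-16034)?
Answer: -1846130364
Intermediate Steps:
I(F, x) = -57
v = 15977 (v = -57 - 1*(-16034) = -57 + 16034 = 15977)
k = 15977
(k + 91*(6 + 64))*(-45921 - 36691) = (15977 + 91*(6 + 64))*(-45921 - 36691) = (15977 + 91*70)*(-82612) = (15977 + 6370)*(-82612) = 22347*(-82612) = -1846130364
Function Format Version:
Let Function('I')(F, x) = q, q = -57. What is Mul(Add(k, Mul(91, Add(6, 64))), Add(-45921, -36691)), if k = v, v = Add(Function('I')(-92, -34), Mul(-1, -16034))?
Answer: -1846130364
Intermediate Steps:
Function('I')(F, x) = -57
v = 15977 (v = Add(-57, Mul(-1, -16034)) = Add(-57, 16034) = 15977)
k = 15977
Mul(Add(k, Mul(91, Add(6, 64))), Add(-45921, -36691)) = Mul(Add(15977, Mul(91, Add(6, 64))), Add(-45921, -36691)) = Mul(Add(15977, Mul(91, 70)), -82612) = Mul(Add(15977, 6370), -82612) = Mul(22347, -82612) = -1846130364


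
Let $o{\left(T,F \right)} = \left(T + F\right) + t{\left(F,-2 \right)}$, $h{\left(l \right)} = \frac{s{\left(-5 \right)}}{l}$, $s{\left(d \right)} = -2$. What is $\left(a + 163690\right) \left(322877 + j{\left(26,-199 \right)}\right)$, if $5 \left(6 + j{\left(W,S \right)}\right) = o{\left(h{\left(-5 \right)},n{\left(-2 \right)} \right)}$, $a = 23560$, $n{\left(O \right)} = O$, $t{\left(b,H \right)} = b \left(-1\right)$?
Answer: $60457609730$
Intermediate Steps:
$t{\left(b,H \right)} = - b$
$h{\left(l \right)} = - \frac{2}{l}$
$o{\left(T,F \right)} = T$ ($o{\left(T,F \right)} = \left(T + F\right) - F = \left(F + T\right) - F = T$)
$j{\left(W,S \right)} = - \frac{148}{25}$ ($j{\left(W,S \right)} = -6 + \frac{\left(-2\right) \frac{1}{-5}}{5} = -6 + \frac{\left(-2\right) \left(- \frac{1}{5}\right)}{5} = -6 + \frac{1}{5} \cdot \frac{2}{5} = -6 + \frac{2}{25} = - \frac{148}{25}$)
$\left(a + 163690\right) \left(322877 + j{\left(26,-199 \right)}\right) = \left(23560 + 163690\right) \left(322877 - \frac{148}{25}\right) = 187250 \cdot \frac{8071777}{25} = 60457609730$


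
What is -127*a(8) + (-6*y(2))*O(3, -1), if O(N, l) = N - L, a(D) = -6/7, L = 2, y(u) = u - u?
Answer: 762/7 ≈ 108.86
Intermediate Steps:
y(u) = 0
a(D) = -6/7 (a(D) = -6*1/7 = -6/7)
O(N, l) = -2 + N (O(N, l) = N - 1*2 = N - 2 = -2 + N)
-127*a(8) + (-6*y(2))*O(3, -1) = -127*(-6/7) + (-6*0)*(-2 + 3) = 762/7 + 0*1 = 762/7 + 0 = 762/7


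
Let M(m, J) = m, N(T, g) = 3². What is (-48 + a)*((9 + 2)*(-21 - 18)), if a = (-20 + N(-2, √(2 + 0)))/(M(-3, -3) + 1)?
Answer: 36465/2 ≈ 18233.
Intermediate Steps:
N(T, g) = 9
a = 11/2 (a = (-20 + 9)/(-3 + 1) = -11/(-2) = -11*(-½) = 11/2 ≈ 5.5000)
(-48 + a)*((9 + 2)*(-21 - 18)) = (-48 + 11/2)*((9 + 2)*(-21 - 18)) = -935*(-39)/2 = -85/2*(-429) = 36465/2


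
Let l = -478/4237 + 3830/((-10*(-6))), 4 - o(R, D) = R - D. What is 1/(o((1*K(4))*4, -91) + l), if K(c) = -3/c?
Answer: -25422/515545 ≈ -0.049311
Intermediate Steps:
o(R, D) = 4 + D - R (o(R, D) = 4 - (R - D) = 4 + (D - R) = 4 + D - R)
l = 1619903/25422 (l = -478*1/4237 + 3830/60 = -478/4237 + 3830*(1/60) = -478/4237 + 383/6 = 1619903/25422 ≈ 63.721)
1/(o((1*K(4))*4, -91) + l) = 1/((4 - 91 - 1*(-3/4)*4) + 1619903/25422) = 1/((4 - 91 - 1*(-3*¼)*4) + 1619903/25422) = 1/((4 - 91 - 1*(-¾)*4) + 1619903/25422) = 1/((4 - 91 - (-3)*4/4) + 1619903/25422) = 1/((4 - 91 - 1*(-3)) + 1619903/25422) = 1/((4 - 91 + 3) + 1619903/25422) = 1/(-84 + 1619903/25422) = 1/(-515545/25422) = -25422/515545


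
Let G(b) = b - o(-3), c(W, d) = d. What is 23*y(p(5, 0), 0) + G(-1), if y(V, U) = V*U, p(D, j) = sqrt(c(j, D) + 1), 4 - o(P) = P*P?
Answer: 4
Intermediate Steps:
o(P) = 4 - P**2 (o(P) = 4 - P*P = 4 - P**2)
p(D, j) = sqrt(1 + D) (p(D, j) = sqrt(D + 1) = sqrt(1 + D))
G(b) = 5 + b (G(b) = b - (4 - 1*(-3)**2) = b - (4 - 1*9) = b - (4 - 9) = b - 1*(-5) = b + 5 = 5 + b)
y(V, U) = U*V
23*y(p(5, 0), 0) + G(-1) = 23*(0*sqrt(1 + 5)) + (5 - 1) = 23*(0*sqrt(6)) + 4 = 23*0 + 4 = 0 + 4 = 4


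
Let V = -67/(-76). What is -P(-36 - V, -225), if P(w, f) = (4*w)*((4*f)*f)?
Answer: 567607500/19 ≈ 2.9874e+7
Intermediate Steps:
V = 67/76 (V = -67*(-1/76) = 67/76 ≈ 0.88158)
P(w, f) = 16*w*f² (P(w, f) = (4*w)*(4*f²) = 16*w*f²)
-P(-36 - V, -225) = -16*(-36 - 1*67/76)*(-225)² = -16*(-36 - 67/76)*50625 = -16*(-2803)*50625/76 = -1*(-567607500/19) = 567607500/19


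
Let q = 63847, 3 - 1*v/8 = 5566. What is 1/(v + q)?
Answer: 1/19343 ≈ 5.1698e-5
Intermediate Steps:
v = -44504 (v = 24 - 8*5566 = 24 - 44528 = -44504)
1/(v + q) = 1/(-44504 + 63847) = 1/19343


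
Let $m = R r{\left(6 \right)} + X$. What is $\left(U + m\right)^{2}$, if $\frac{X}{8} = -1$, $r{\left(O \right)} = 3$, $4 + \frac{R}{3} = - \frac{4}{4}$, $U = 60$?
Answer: $49$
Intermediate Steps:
$R = -15$ ($R = -12 + 3 \left(- \frac{4}{4}\right) = -12 + 3 \left(\left(-4\right) \frac{1}{4}\right) = -12 + 3 \left(-1\right) = -12 - 3 = -15$)
$X = -8$ ($X = 8 \left(-1\right) = -8$)
$m = -53$ ($m = \left(-15\right) 3 - 8 = -45 - 8 = -53$)
$\left(U + m\right)^{2} = \left(60 - 53\right)^{2} = 7^{2} = 49$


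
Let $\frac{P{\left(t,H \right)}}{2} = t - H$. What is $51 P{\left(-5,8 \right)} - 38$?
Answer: $-1364$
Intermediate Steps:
$P{\left(t,H \right)} = - 2 H + 2 t$ ($P{\left(t,H \right)} = 2 \left(t - H\right) = - 2 H + 2 t$)
$51 P{\left(-5,8 \right)} - 38 = 51 \left(\left(-2\right) 8 + 2 \left(-5\right)\right) - 38 = 51 \left(-16 - 10\right) - 38 = 51 \left(-26\right) - 38 = -1326 - 38 = -1364$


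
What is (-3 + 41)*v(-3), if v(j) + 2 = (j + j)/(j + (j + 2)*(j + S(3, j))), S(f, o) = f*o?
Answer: -304/3 ≈ -101.33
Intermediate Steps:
v(j) = -2 + 2*j/(j + 4*j*(2 + j)) (v(j) = -2 + (j + j)/(j + (j + 2)*(j + 3*j)) = -2 + (2*j)/(j + (2 + j)*(4*j)) = -2 + (2*j)/(j + 4*j*(2 + j)) = -2 + 2*j/(j + 4*j*(2 + j)))
(-3 + 41)*v(-3) = (-3 + 41)*(8*(-2 - 1*(-3))/(9 + 4*(-3))) = 38*(8*(-2 + 3)/(9 - 12)) = 38*(8*1/(-3)) = 38*(8*(-⅓)*1) = 38*(-8/3) = -304/3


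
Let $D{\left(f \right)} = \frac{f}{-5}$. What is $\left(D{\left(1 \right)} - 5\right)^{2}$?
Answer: $\frac{676}{25} \approx 27.04$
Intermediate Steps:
$D{\left(f \right)} = - \frac{f}{5}$ ($D{\left(f \right)} = f \left(- \frac{1}{5}\right) = - \frac{f}{5}$)
$\left(D{\left(1 \right)} - 5\right)^{2} = \left(\left(- \frac{1}{5}\right) 1 - 5\right)^{2} = \left(- \frac{1}{5} - 5\right)^{2} = \left(- \frac{26}{5}\right)^{2} = \frac{676}{25}$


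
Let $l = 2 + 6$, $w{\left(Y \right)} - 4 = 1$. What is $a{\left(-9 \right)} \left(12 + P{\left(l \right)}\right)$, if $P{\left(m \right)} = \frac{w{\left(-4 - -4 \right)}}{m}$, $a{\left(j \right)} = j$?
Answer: $- \frac{909}{8} \approx -113.63$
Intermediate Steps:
$w{\left(Y \right)} = 5$ ($w{\left(Y \right)} = 4 + 1 = 5$)
$l = 8$
$P{\left(m \right)} = \frac{5}{m}$
$a{\left(-9 \right)} \left(12 + P{\left(l \right)}\right) = - 9 \left(12 + \frac{5}{8}\right) = \left(-9\right) \frac{101}{8} = - \frac{909}{8}$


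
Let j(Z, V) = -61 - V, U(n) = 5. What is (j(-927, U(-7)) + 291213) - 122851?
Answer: 168296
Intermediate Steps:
(j(-927, U(-7)) + 291213) - 122851 = ((-61 - 1*5) + 291213) - 122851 = ((-61 - 5) + 291213) - 122851 = (-66 + 291213) - 122851 = 291147 - 122851 = 168296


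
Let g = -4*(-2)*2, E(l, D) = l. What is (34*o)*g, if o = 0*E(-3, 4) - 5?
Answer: -2720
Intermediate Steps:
g = 16 (g = 8*2 = 16)
o = -5 (o = 0*(-3) - 5 = 0 - 5 = -5)
(34*o)*g = (34*(-5))*16 = -170*16 = -2720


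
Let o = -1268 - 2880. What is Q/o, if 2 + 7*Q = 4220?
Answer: -2109/14518 ≈ -0.14527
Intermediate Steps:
Q = 4218/7 (Q = -2/7 + (⅐)*4220 = -2/7 + 4220/7 = 4218/7 ≈ 602.57)
o = -4148
Q/o = (4218/7)/(-4148) = (4218/7)*(-1/4148) = -2109/14518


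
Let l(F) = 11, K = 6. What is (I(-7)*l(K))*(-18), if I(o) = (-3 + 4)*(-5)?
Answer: 990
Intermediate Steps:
I(o) = -5 (I(o) = 1*(-5) = -5)
(I(-7)*l(K))*(-18) = -5*11*(-18) = -55*(-18) = 990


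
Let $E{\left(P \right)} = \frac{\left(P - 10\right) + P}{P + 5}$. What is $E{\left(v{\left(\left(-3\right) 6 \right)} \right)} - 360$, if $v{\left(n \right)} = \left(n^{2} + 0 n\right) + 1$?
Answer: $- \frac{11816}{33} \approx -358.06$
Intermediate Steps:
$v{\left(n \right)} = 1 + n^{2}$ ($v{\left(n \right)} = \left(n^{2} + 0\right) + 1 = n^{2} + 1 = 1 + n^{2}$)
$E{\left(P \right)} = \frac{-10 + 2 P}{5 + P}$ ($E{\left(P \right)} = \frac{\left(P - 10\right) + P}{5 + P} = \frac{\left(-10 + P\right) + P}{5 + P} = \frac{-10 + 2 P}{5 + P}$)
$E{\left(v{\left(\left(-3\right) 6 \right)} \right)} - 360 = \frac{2 \left(-5 + \left(1 + \left(\left(-3\right) 6\right)^{2}\right)\right)}{5 + \left(1 + \left(\left(-3\right) 6\right)^{2}\right)} - 360 = \frac{2 \left(-5 + \left(1 + \left(-18\right)^{2}\right)\right)}{5 + \left(1 + \left(-18\right)^{2}\right)} - 360 = \frac{2 \left(-5 + \left(1 + 324\right)\right)}{5 + \left(1 + 324\right)} - 360 = \frac{2 \left(-5 + 325\right)}{5 + 325} - 360 = 2 \cdot \frac{1}{330} \cdot 320 - 360 = \frac{64}{33} - 360 = - \frac{11816}{33}$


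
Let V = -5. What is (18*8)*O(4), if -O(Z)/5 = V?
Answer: 3600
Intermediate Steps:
O(Z) = 25 (O(Z) = -5*(-5) = 25)
(18*8)*O(4) = (18*8)*25 = 144*25 = 3600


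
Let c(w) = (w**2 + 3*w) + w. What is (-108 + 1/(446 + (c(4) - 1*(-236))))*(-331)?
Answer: 25523741/714 ≈ 35748.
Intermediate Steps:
c(w) = w**2 + 4*w
(-108 + 1/(446 + (c(4) - 1*(-236))))*(-331) = (-108 + 1/(446 + (4*(4 + 4) - 1*(-236))))*(-331) = (-108 + 1/(446 + (4*8 + 236)))*(-331) = (-108 + 1/(446 + (32 + 236)))*(-331) = (-108 + 1/(446 + 268))*(-331) = (-108 + 1/714)*(-331) = -77111/714*(-331) = 25523741/714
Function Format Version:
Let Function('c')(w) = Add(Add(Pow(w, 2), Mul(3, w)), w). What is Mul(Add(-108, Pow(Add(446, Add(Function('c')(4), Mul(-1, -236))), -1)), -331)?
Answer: Rational(25523741, 714) ≈ 35748.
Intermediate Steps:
Function('c')(w) = Add(Pow(w, 2), Mul(4, w))
Mul(Add(-108, Pow(Add(446, Add(Function('c')(4), Mul(-1, -236))), -1)), -331) = Mul(Add(-108, Pow(Add(446, Add(Mul(4, Add(4, 4)), Mul(-1, -236))), -1)), -331) = Mul(Add(-108, Pow(Add(446, Add(Mul(4, 8), 236)), -1)), -331) = Mul(Add(-108, Pow(Add(446, Add(32, 236)), -1)), -331) = Mul(Add(-108, Pow(Add(446, 268), -1)), -331) = Mul(Add(-108, Pow(714, -1)), -331) = Mul(Add(-108, Rational(1, 714)), -331) = Mul(Rational(-77111, 714), -331) = Rational(25523741, 714)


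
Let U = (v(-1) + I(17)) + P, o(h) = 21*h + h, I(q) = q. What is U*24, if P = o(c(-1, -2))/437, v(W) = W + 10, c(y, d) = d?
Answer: 271632/437 ≈ 621.58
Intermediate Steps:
v(W) = 10 + W
o(h) = 22*h
P = -44/437 (P = (22*(-2))/437 = -44*1/437 = -44/437 ≈ -0.10069)
U = 11318/437 (U = ((10 - 1) + 17) - 44/437 = (9 + 17) - 44/437 = 26 - 44/437 = 11318/437 ≈ 25.899)
U*24 = (11318/437)*24 = 271632/437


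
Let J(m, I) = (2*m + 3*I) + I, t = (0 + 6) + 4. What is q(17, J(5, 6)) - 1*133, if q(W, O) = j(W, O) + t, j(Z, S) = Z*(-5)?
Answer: -208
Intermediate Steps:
j(Z, S) = -5*Z
t = 10 (t = 6 + 4 = 10)
J(m, I) = 2*m + 4*I
q(W, O) = 10 - 5*W (q(W, O) = -5*W + 10 = 10 - 5*W)
q(17, J(5, 6)) - 1*133 = (10 - 5*17) - 1*133 = (10 - 85) - 133 = -75 - 133 = -208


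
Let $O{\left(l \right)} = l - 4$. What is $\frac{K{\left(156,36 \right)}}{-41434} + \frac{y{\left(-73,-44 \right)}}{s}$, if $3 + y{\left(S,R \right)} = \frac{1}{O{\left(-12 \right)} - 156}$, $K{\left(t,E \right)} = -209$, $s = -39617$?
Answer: $\frac{722786647}{141168206908} \approx 0.00512$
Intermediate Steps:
$O{\left(l \right)} = -4 + l$
$y{\left(S,R \right)} = - \frac{517}{172}$ ($y{\left(S,R \right)} = -3 + \frac{1}{\left(-4 - 12\right) - 156} = -3 + \frac{1}{-16 - 156} = -3 + \frac{1}{-172} = -3 - \frac{1}{172} = - \frac{517}{172}$)
$\frac{K{\left(156,36 \right)}}{-41434} + \frac{y{\left(-73,-44 \right)}}{s} = - \frac{209}{-41434} - \frac{517}{172 \left(-39617\right)} = \left(-209\right) \left(- \frac{1}{41434}\right) - - \frac{517}{6814124} = \frac{209}{41434} + \frac{517}{6814124} = \frac{722786647}{141168206908}$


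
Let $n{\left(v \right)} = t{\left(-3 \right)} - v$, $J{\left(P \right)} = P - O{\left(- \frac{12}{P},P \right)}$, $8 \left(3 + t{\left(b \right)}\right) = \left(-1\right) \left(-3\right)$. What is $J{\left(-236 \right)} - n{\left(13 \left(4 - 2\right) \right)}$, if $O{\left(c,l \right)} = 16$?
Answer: $- \frac{1787}{8} \approx -223.38$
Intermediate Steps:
$t{\left(b \right)} = - \frac{21}{8}$ ($t{\left(b \right)} = -3 + \frac{\left(-1\right) \left(-3\right)}{8} = -3 + \frac{1}{8} \cdot 3 = -3 + \frac{3}{8} = - \frac{21}{8}$)
$J{\left(P \right)} = -16 + P$ ($J{\left(P \right)} = P - 16 = -16 + P$)
$n{\left(v \right)} = - \frac{21}{8} - v$
$J{\left(-236 \right)} - n{\left(13 \left(4 - 2\right) \right)} = \left(-16 - 236\right) - \left(- \frac{21}{8} - 13 \left(4 - 2\right)\right) = -252 - \left(- \frac{21}{8} - 13 \cdot 2\right) = -252 - \left(- \frac{21}{8} - 26\right) = -252 - - \frac{229}{8} = -252 + \frac{229}{8} = - \frac{1787}{8}$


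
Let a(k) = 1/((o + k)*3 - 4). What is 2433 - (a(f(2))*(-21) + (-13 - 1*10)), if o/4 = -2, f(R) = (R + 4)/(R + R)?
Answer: 115390/47 ≈ 2455.1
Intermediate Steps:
f(R) = (4 + R)/(2*R) (f(R) = (4 + R)/((2*R)) = (4 + R)*(1/(2*R)) = (4 + R)/(2*R))
o = -8 (o = 4*(-2) = -8)
a(k) = 1/(-28 + 3*k) (a(k) = 1/((-8 + k)*3 - 4) = 1/((-24 + 3*k) - 4) = 1/(-28 + 3*k))
2433 - (a(f(2))*(-21) + (-13 - 1*10)) = 2433 - (-21/(-28 + 3*((½)*(4 + 2)/2)) + (-13 - 1*10)) = 2433 - (-21/(-28 + 3*((½)*(½)*6)) + (-13 - 10)) = 2433 - (-21/(-28 + 3*(3/2)) - 23) = 2433 - (-21/(-28 + 9/2) - 23) = 2433 - (-21/(-47/2) - 23) = 2433 - (-2/47*(-21) - 23) = 2433 - (42/47 - 23) = 2433 - 1*(-1039/47) = 2433 + 1039/47 = 115390/47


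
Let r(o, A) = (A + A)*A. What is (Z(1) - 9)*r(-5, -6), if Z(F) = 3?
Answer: -432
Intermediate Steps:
r(o, A) = 2*A² (r(o, A) = (2*A)*A = 2*A²)
(Z(1) - 9)*r(-5, -6) = (3 - 9)*(2*(-6)²) = -12*36 = -6*72 = -432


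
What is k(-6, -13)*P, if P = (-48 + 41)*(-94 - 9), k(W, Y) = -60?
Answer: -43260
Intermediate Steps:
P = 721 (P = -7*(-103) = 721)
k(-6, -13)*P = -60*721 = -43260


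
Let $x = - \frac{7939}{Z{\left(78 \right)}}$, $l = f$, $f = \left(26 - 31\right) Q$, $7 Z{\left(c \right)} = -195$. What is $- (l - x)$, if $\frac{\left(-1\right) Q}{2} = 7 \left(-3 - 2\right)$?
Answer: $\frac{123823}{195} \approx 634.99$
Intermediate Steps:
$Z{\left(c \right)} = - \frac{195}{7}$ ($Z{\left(c \right)} = \frac{1}{7} \left(-195\right) = - \frac{195}{7}$)
$Q = 70$ ($Q = - 2 \cdot 7 \left(-3 - 2\right) = - 2 \cdot 7 \left(-5\right) = \left(-2\right) \left(-35\right) = 70$)
$f = -350$ ($f = \left(26 - 31\right) 70 = \left(-5\right) 70 = -350$)
$l = -350$
$x = \frac{55573}{195}$ ($x = - \frac{7939}{- \frac{195}{7}} = \left(-7939\right) \left(- \frac{7}{195}\right) = \frac{55573}{195} \approx 284.99$)
$- (l - x) = - (-350 - \frac{55573}{195}) = \left(-1\right) \left(- \frac{123823}{195}\right) = \frac{123823}{195}$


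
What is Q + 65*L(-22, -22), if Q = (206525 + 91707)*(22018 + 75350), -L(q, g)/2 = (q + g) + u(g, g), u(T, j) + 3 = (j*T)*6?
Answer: 29037881966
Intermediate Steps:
u(T, j) = -3 + 6*T*j (u(T, j) = -3 + (j*T)*6 = -3 + (T*j)*6 = -3 + 6*T*j)
L(q, g) = 6 - 12*g² - 2*g - 2*q (L(q, g) = -2*((q + g) + (-3 + 6*g*g)) = -2*((g + q) + (-3 + 6*g²)) = -2*(-3 + g + q + 6*g²) = 6 - 12*g² - 2*g - 2*q)
Q = 29038253376 (Q = 298232*97368 = 29038253376)
Q + 65*L(-22, -22) = 29038253376 + 65*(6 - 12*(-22)² - 2*(-22) - 2*(-22)) = 29038253376 + 65*(6 - 12*484 + 44 + 44) = 29038253376 + 65*(6 - 5808 + 44 + 44) = 29038253376 + 65*(-5714) = 29038253376 - 371410 = 29037881966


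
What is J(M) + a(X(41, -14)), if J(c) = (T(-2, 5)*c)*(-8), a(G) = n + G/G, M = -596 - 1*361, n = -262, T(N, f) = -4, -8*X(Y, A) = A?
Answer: -30885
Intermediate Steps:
X(Y, A) = -A/8
M = -957 (M = -596 - 361 = -957)
a(G) = -261 (a(G) = -262 + G/G = -262 + 1 = -261)
J(c) = 32*c (J(c) = -4*c*(-8) = 32*c)
J(M) + a(X(41, -14)) = 32*(-957) - 261 = -30624 - 261 = -30885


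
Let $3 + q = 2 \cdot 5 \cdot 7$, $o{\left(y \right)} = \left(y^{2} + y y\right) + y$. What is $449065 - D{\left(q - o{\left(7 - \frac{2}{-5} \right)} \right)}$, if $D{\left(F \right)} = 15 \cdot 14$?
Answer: $448855$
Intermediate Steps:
$o{\left(y \right)} = y + 2 y^{2}$ ($o{\left(y \right)} = \left(y^{2} + y^{2}\right) + y = 2 y^{2} + y = y + 2 y^{2}$)
$q = 67$ ($q = -3 + 2 \cdot 5 \cdot 7 = -3 + 10 \cdot 7 = -3 + 70 = 67$)
$D{\left(F \right)} = 210$
$449065 - D{\left(q - o{\left(7 - \frac{2}{-5} \right)} \right)} = 449065 - 210 = 448855$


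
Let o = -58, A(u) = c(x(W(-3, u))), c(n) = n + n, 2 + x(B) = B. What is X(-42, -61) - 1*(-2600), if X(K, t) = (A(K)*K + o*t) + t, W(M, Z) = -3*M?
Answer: 5489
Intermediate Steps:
x(B) = -2 + B
c(n) = 2*n
A(u) = 14 (A(u) = 2*(-2 - 3*(-3)) = 2*(-2 + 9) = 2*7 = 14)
X(K, t) = -57*t + 14*K (X(K, t) = (14*K - 58*t) + t = (-58*t + 14*K) + t = -57*t + 14*K)
X(-42, -61) - 1*(-2600) = (-57*(-61) + 14*(-42)) - 1*(-2600) = (3477 - 588) + 2600 = 2889 + 2600 = 5489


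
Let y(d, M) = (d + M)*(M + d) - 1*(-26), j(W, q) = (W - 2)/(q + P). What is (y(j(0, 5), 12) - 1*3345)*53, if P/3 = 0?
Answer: -4219383/25 ≈ -1.6878e+5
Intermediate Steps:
P = 0 (P = 3*0 = 0)
j(W, q) = (-2 + W)/q (j(W, q) = (W - 2)/(q + 0) = (-2 + W)/q)
y(d, M) = 26 + (M + d)**2 (y(d, M) = (M + d)*(M + d) + 26 = (M + d)**2 + 26 = 26 + (M + d)**2)
(y(j(0, 5), 12) - 1*3345)*53 = ((26 + (12 + (-2 + 0)/5)**2) - 1*3345)*53 = ((26 + (12 + (1/5)*(-2))**2) - 3345)*53 = ((26 + (12 - 2/5)**2) - 3345)*53 = ((26 + (58/5)**2) - 3345)*53 = ((26 + 3364/25) - 3345)*53 = (4014/25 - 3345)*53 = -79611/25*53 = -4219383/25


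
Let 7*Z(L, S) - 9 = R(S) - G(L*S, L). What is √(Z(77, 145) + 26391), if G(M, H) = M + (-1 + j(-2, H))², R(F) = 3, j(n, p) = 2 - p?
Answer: 8*√18354/7 ≈ 154.83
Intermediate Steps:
G(M, H) = M + (1 - H)² (G(M, H) = M + (-1 + (2 - H))² = M + (1 - H)²)
Z(L, S) = 12/7 - (-1 + L)²/7 - L*S/7 (Z(L, S) = 9/7 + (3 - (L*S + (-1 + L)²))/7 = 9/7 + (3 - ((-1 + L)² + L*S))/7 = 9/7 + (3 + (-(-1 + L)² - L*S))/7 = 9/7 + (3 - (-1 + L)² - L*S)/7 = 9/7 + (3/7 - (-1 + L)²/7 - L*S/7) = 12/7 - (-1 + L)²/7 - L*S/7)
√(Z(77, 145) + 26391) = √((12/7 - (-1 + 77)²/7 - ⅐*77*145) + 26391) = √((12/7 - ⅐*76² - 1595) + 26391) = √((12/7 - ⅐*5776 - 1595) + 26391) = √((12/7 - 5776/7 - 1595) + 26391) = √(-16929/7 + 26391) = √(167808/7) = 8*√18354/7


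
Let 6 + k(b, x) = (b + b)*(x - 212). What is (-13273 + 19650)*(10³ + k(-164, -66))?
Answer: 587819106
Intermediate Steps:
k(b, x) = -6 + 2*b*(-212 + x) (k(b, x) = -6 + (b + b)*(x - 212) = -6 + (2*b)*(-212 + x) = -6 + 2*b*(-212 + x))
(-13273 + 19650)*(10³ + k(-164, -66)) = (-13273 + 19650)*(10³ + (-6 - 424*(-164) + 2*(-164)*(-66))) = 6377*(1000 + (-6 + 69536 + 21648)) = 6377*(1000 + 91178) = 6377*92178 = 587819106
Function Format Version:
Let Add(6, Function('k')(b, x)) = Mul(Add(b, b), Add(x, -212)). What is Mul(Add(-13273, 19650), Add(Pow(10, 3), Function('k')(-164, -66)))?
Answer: 587819106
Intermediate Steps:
Function('k')(b, x) = Add(-6, Mul(2, b, Add(-212, x))) (Function('k')(b, x) = Add(-6, Mul(Add(b, b), Add(x, -212))) = Add(-6, Mul(Mul(2, b), Add(-212, x))) = Add(-6, Mul(2, b, Add(-212, x))))
Mul(Add(-13273, 19650), Add(Pow(10, 3), Function('k')(-164, -66))) = Mul(Add(-13273, 19650), Add(Pow(10, 3), Add(-6, Mul(-424, -164), Mul(2, -164, -66)))) = Mul(6377, Add(1000, Add(-6, 69536, 21648))) = Mul(6377, Add(1000, 91178)) = Mul(6377, 92178) = 587819106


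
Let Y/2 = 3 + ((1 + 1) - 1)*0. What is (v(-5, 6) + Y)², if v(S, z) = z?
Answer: 144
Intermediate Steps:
Y = 6 (Y = 2*(3 + ((1 + 1) - 1)*0) = 2*(3 + (2 - 1)*0) = 2*(3 + 1*0) = 2*(3 + 0) = 2*3 = 6)
(v(-5, 6) + Y)² = (6 + 6)² = 12² = 144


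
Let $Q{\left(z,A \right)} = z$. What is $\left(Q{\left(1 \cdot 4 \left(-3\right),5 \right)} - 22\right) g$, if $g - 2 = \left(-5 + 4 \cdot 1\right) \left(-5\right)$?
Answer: $-238$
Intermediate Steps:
$g = 7$ ($g = 2 + \left(-5 + 4 \cdot 1\right) \left(-5\right) = 2 + \left(-5 + 4\right) \left(-5\right) = 2 - -5 = 2 + 5 = 7$)
$\left(Q{\left(1 \cdot 4 \left(-3\right),5 \right)} - 22\right) g = \left(1 \cdot 4 \left(-3\right) - 22\right) 7 = \left(4 \left(-3\right) - 22\right) 7 = \left(-12 - 22\right) 7 = \left(-34\right) 7 = -238$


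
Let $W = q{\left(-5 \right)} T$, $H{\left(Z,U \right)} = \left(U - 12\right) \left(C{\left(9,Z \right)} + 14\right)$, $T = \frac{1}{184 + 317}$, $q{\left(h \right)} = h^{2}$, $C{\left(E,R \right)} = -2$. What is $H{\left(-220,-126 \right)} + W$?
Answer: $- \frac{829631}{501} \approx -1655.9$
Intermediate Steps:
$T = \frac{1}{501} \approx 0.001996$
$H{\left(Z,U \right)} = -144 + 12 U$ ($H{\left(Z,U \right)} = \left(U - 12\right) \left(-2 + 14\right) = \left(-12 + U\right) 12 = -144 + 12 U$)
$W = \frac{25}{501}$ ($W = \left(-5\right)^{2} \cdot \frac{1}{501} = 25 \cdot \frac{1}{501} = \frac{25}{501} \approx 0.0499$)
$H{\left(-220,-126 \right)} + W = \left(-144 + 12 \left(-126\right)\right) + \frac{25}{501} = \left(-144 - 1512\right) + \frac{25}{501} = -1656 + \frac{25}{501} = - \frac{829631}{501}$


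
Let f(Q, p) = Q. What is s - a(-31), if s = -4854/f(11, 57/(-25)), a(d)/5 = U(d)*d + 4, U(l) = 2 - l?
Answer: 51191/11 ≈ 4653.7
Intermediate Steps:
a(d) = 20 + 5*d*(2 - d) (a(d) = 5*((2 - d)*d + 4) = 5*(d*(2 - d) + 4) = 5*(4 + d*(2 - d)) = 20 + 5*d*(2 - d))
s = -4854/11 ≈ -441.27
s - a(-31) = -4854/11 - (20 - 5*(-31)*(-2 - 31)) = -4854/11 - (20 - 5*(-31)*(-33)) = -4854/11 - (20 - 5115) = -4854/11 - 1*(-5095) = -4854/11 + 5095 = 51191/11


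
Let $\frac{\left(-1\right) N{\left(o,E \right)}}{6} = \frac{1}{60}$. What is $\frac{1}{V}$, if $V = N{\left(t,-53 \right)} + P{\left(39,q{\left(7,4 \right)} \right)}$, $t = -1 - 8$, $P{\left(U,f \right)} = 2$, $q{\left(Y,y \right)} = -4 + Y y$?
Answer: $\frac{10}{19} \approx 0.52632$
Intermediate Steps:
$t = -9$ ($t = -1 - 8 = -9$)
$N{\left(o,E \right)} = - \frac{1}{10}$ ($N{\left(o,E \right)} = - \frac{6}{60} = \left(-6\right) \frac{1}{60} = - \frac{1}{10}$)
$V = \frac{19}{10}$ ($V = - \frac{1}{10} + 2 = \frac{19}{10} \approx 1.9$)
$\frac{1}{V} = \frac{1}{\frac{19}{10}} = \frac{10}{19}$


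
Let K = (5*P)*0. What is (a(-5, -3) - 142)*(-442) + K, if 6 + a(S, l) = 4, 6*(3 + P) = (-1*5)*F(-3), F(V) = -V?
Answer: 63648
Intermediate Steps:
P = -11/2 (P = -3 + ((-1*5)*(-1*(-3)))/6 = -3 + (-5*3)/6 = -3 + (⅙)*(-15) = -3 - 5/2 = -11/2 ≈ -5.5000)
a(S, l) = -2 (a(S, l) = -6 + 4 = -2)
K = 0 (K = (5*(-11/2))*0 = -55/2*0 = 0)
(a(-5, -3) - 142)*(-442) + K = (-2 - 142)*(-442) + 0 = -144*(-442) + 0 = 63648 + 0 = 63648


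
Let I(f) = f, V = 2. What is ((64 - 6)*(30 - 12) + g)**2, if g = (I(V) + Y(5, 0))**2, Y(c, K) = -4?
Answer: 1098304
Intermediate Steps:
g = 4 (g = (2 - 4)**2 = (-2)**2 = 4)
((64 - 6)*(30 - 12) + g)**2 = ((64 - 6)*(30 - 12) + 4)**2 = (58*18 + 4)**2 = (1044 + 4)**2 = 1048**2 = 1098304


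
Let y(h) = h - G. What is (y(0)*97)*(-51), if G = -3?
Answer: -14841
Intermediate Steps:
y(h) = 3 + h (y(h) = h - 1*(-3) = h + 3 = 3 + h)
(y(0)*97)*(-51) = ((3 + 0)*97)*(-51) = (3*97)*(-51) = 291*(-51) = -14841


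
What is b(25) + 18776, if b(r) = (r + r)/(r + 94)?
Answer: 2234394/119 ≈ 18776.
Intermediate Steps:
b(r) = 2*r/(94 + r) (b(r) = (2*r)/(94 + r) = 2*r/(94 + r))
b(25) + 18776 = 2*25/(94 + 25) + 18776 = 2*25/119 + 18776 = 2*25*(1/119) + 18776 = 50/119 + 18776 = 2234394/119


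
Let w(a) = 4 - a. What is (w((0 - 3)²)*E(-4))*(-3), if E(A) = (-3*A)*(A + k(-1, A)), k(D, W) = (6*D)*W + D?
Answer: 3420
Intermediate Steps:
k(D, W) = D + 6*D*W (k(D, W) = 6*D*W + D = D + 6*D*W)
E(A) = -3*A*(-1 - 5*A) (E(A) = (-3*A)*(A - (1 + 6*A)) = (-3*A)*(A + (-1 - 6*A)) = (-3*A)*(-1 - 5*A) = -3*A*(-1 - 5*A))
(w((0 - 3)²)*E(-4))*(-3) = ((4 - (0 - 3)²)*(3*(-4)*(1 + 5*(-4))))*(-3) = ((4 - 1*(-3)²)*(3*(-4)*(1 - 20)))*(-3) = ((4 - 1*9)*(3*(-4)*(-19)))*(-3) = ((4 - 9)*228)*(-3) = -5*228*(-3) = -1140*(-3) = 3420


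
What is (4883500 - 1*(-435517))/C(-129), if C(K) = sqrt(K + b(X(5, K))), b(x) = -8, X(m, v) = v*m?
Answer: -5319017*I*sqrt(137)/137 ≈ -4.5443e+5*I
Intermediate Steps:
X(m, v) = m*v
C(K) = sqrt(-8 + K) (C(K) = sqrt(K - 8) = sqrt(-8 + K))
(4883500 - 1*(-435517))/C(-129) = (4883500 - 1*(-435517))/(sqrt(-8 - 129)) = (4883500 + 435517)/(sqrt(-137)) = 5319017/((I*sqrt(137))) = 5319017*(-I*sqrt(137)/137) = -5319017*I*sqrt(137)/137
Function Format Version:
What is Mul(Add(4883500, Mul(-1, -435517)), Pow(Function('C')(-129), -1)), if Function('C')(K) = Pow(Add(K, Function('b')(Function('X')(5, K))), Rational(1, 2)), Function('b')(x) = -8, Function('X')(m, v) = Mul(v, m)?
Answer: Mul(Rational(-5319017, 137), I, Pow(137, Rational(1, 2))) ≈ Mul(-4.5443e+5, I)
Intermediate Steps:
Function('X')(m, v) = Mul(m, v)
Function('C')(K) = Pow(Add(-8, K), Rational(1, 2)) (Function('C')(K) = Pow(Add(K, -8), Rational(1, 2)) = Pow(Add(-8, K), Rational(1, 2)))
Mul(Add(4883500, Mul(-1, -435517)), Pow(Function('C')(-129), -1)) = Mul(Add(4883500, Mul(-1, -435517)), Pow(Pow(Add(-8, -129), Rational(1, 2)), -1)) = Mul(Add(4883500, 435517), Pow(Pow(-137, Rational(1, 2)), -1)) = Mul(5319017, Pow(Mul(I, Pow(137, Rational(1, 2))), -1)) = Mul(5319017, Mul(Rational(-1, 137), I, Pow(137, Rational(1, 2)))) = Mul(Rational(-5319017, 137), I, Pow(137, Rational(1, 2)))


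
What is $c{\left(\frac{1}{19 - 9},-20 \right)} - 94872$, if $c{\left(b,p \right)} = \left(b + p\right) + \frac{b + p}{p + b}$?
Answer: $- \frac{948909}{10} \approx -94891.0$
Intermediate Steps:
$c{\left(b,p \right)} = 1 + b + p$ ($c{\left(b,p \right)} = \left(b + p\right) + \frac{b + p}{b + p} = \left(b + p\right) + 1 = 1 + b + p$)
$c{\left(\frac{1}{19 - 9},-20 \right)} - 94872 = \left(1 + \frac{1}{19 - 9} - 20\right) - 94872 = \left(1 + \frac{1}{10} - 20\right) - 94872 = - \frac{189}{10} - 94872 = - \frac{948909}{10}$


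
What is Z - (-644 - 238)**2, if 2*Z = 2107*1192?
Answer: 477848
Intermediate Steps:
Z = 1255772 (Z = (2107*1192)/2 = (1/2)*2511544 = 1255772)
Z - (-644 - 238)**2 = 1255772 - (-644 - 238)**2 = 1255772 - 1*(-882)**2 = 1255772 - 1*777924 = 1255772 - 777924 = 477848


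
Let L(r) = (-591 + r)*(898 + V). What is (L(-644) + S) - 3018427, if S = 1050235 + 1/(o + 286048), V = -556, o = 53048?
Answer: -810630011951/339096 ≈ -2.3906e+6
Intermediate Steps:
L(r) = -202122 + 342*r (L(r) = (-591 + r)*(898 - 556) = (-591 + r)*342 = -202122 + 342*r)
S = 356130487561/339096 (S = 1050235 + 1/(53048 + 286048) = 1050235 + 1/339096 = 356130487561/339096 ≈ 1.0502e+6)
(L(-644) + S) - 3018427 = ((-202122 + 342*(-644)) + 356130487561/339096) - 3018427 = ((-202122 - 220248) + 356130487561/339096) - 3018427 = (-422370 + 356130487561/339096) - 3018427 = 212906510041/339096 - 3018427 = -810630011951/339096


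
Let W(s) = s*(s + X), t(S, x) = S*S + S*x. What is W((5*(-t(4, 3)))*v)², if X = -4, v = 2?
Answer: 6323430400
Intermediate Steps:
t(S, x) = S² + S*x
W(s) = s*(-4 + s) (W(s) = s*(s - 4) = s*(-4 + s))
W((5*(-t(4, 3)))*v)² = (((5*(-4*(4 + 3)))*2)*(-4 + (5*(-4*(4 + 3)))*2))² = (((5*(-4*7))*2)*(-4 + (5*(-4*7))*2))² = (((5*(-1*28))*2)*(-4 + (5*(-1*28))*2))² = (((5*(-28))*2)*(-4 + (5*(-28))*2))² = ((-140*2)*(-4 - 140*2))² = (-280*(-4 - 280))² = (-280*(-284))² = 79520² = 6323430400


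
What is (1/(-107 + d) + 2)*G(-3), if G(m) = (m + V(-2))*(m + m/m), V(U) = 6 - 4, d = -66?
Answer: 690/173 ≈ 3.9884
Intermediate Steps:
V(U) = 2
G(m) = (1 + m)*(2 + m) (G(m) = (m + 2)*(m + m/m) = (2 + m)*(m + 1) = (2 + m)*(1 + m) = (1 + m)*(2 + m))
(1/(-107 + d) + 2)*G(-3) = (1/(-107 - 66) + 2)*(2 + (-3)² + 3*(-3)) = (1/(-173) + 2)*(2 + 9 - 9) = (-1/173 + 2)*2 = (345/173)*2 = 690/173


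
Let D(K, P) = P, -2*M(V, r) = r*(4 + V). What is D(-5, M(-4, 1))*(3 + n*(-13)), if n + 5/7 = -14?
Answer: 0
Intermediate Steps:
n = -103/7 (n = -5/7 - 14 = -103/7 ≈ -14.714)
M(V, r) = -r*(4 + V)/2
D(-5, M(-4, 1))*(3 + n*(-13)) = (-1/2*1*(4 - 4))*(3 - 103/7*(-13)) = (-1/2*1*0)*(3 + 1339/7) = 0*(1360/7) = 0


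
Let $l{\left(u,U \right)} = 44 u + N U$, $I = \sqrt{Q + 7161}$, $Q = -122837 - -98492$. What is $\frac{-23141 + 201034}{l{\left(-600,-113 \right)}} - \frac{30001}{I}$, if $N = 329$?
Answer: $- \frac{177893}{63577} + \frac{30001 i \sqrt{1074}}{4296} \approx -2.7981 + 228.86 i$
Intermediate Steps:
$Q = -24345$ ($Q = -122837 + 98492 = -24345$)
$I = 4 i \sqrt{1074}$ ($I = \sqrt{-24345 + 7161} = \sqrt{-17184} = 4 i \sqrt{1074} \approx 131.09 i$)
$l{\left(u,U \right)} = 44 u + 329 U$
$\frac{-23141 + 201034}{l{\left(-600,-113 \right)}} - \frac{30001}{I} = \frac{-23141 + 201034}{44 \left(-600\right) + 329 \left(-113\right)} - \frac{30001}{4 i \sqrt{1074}} = \frac{177893}{-26400 - 37177} - 30001 \left(- \frac{i \sqrt{1074}}{4296}\right) = \frac{177893}{-63577} + \frac{30001 i \sqrt{1074}}{4296} = 177893 \left(- \frac{1}{63577}\right) + \frac{30001 i \sqrt{1074}}{4296} = - \frac{177893}{63577} + \frac{30001 i \sqrt{1074}}{4296}$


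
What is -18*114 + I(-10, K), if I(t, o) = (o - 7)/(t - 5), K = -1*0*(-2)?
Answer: -30773/15 ≈ -2051.5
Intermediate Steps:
K = 0 (K = 0*(-2) = 0)
I(t, o) = (-7 + o)/(-5 + t)
-18*114 + I(-10, K) = -18*114 + (-7 + 0)/(-5 - 10) = -2052 - 7/(-15) = -2052 - 1/15*(-7) = -2052 + 7/15 = -30773/15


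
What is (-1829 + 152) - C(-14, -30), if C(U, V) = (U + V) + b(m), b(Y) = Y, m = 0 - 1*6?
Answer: -1627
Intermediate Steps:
m = -6 (m = 0 - 6 = -6)
C(U, V) = -6 + U + V (C(U, V) = (U + V) - 6 = -6 + U + V)
(-1829 + 152) - C(-14, -30) = (-1829 + 152) - (-6 - 14 - 30) = -1677 - 1*(-50) = -1677 + 50 = -1627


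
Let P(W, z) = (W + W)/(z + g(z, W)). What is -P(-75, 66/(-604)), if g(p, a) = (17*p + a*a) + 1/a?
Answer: 1698750/63680699 ≈ 0.026676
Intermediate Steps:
g(p, a) = 1/a + a² + 17*p (g(p, a) = (17*p + a²) + 1/a = (a² + 17*p) + 1/a = 1/a + a² + 17*p)
P(W, z) = 2*W/(1/W + W² + 18*z) (P(W, z) = (W + W)/(z + (1/W + W² + 17*z)) = (2*W)/(1/W + W² + 18*z) = 2*W/(1/W + W² + 18*z))
-P(-75, 66/(-604)) = -2*(-75)²/(1 + (-75)³ + 18*(-75)*(66/(-604))) = -2*5625/(1 - 421875 + 18*(-75)*(66*(-1/604))) = -2*5625/(1 - 421875 + 18*(-75)*(-33/302)) = -2*5625/(1 - 421875 + 22275/151) = -2*5625/(-63680699/151) = -2*5625*(-151)/63680699 = -1*(-1698750/63680699) = 1698750/63680699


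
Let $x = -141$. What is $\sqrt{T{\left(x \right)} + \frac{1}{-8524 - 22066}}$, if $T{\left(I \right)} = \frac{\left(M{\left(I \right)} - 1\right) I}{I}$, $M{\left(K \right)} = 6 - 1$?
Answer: $\frac{\sqrt{3742961810}}{30590} \approx 2.0$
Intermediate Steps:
$M{\left(K \right)} = 5$
$T{\left(I \right)} = 4$ ($T{\left(I \right)} = \frac{\left(5 - 1\right) I}{I} = \frac{4 I}{I} = 4$)
$\sqrt{T{\left(x \right)} + \frac{1}{-8524 - 22066}} = \sqrt{4 + \frac{1}{-8524 - 22066}} = \sqrt{4 + \frac{1}{-30590}} = \sqrt{4 - \frac{1}{30590}} = \sqrt{\frac{122359}{30590}} = \frac{\sqrt{3742961810}}{30590}$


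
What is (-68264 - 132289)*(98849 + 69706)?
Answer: -33804210915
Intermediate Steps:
(-68264 - 132289)*(98849 + 69706) = -200553*168555 = -33804210915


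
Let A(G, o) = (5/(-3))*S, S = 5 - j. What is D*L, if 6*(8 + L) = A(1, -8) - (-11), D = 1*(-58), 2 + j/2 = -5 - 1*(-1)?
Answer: 5684/9 ≈ 631.56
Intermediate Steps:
j = -12 (j = -4 + 2*(-5 - 1*(-1)) = -4 + 2*(-5 + 1) = -4 + 2*(-4) = -4 - 8 = -12)
S = 17 (S = 5 - 1*(-12) = 5 + 12 = 17)
D = -58
A(G, o) = -85/3 (A(G, o) = (5/(-3))*17 = (5*(-⅓))*17 = -5/3*17 = -85/3)
L = -98/9 (L = -8 + (-85/3 - (-11))/6 = -8 + (-85/3 - 1*(-11))/6 = -8 + (-85/3 + 11)/6 = -8 + (⅙)*(-52/3) = -8 - 26/9 = -98/9 ≈ -10.889)
D*L = -58*(-98/9) = 5684/9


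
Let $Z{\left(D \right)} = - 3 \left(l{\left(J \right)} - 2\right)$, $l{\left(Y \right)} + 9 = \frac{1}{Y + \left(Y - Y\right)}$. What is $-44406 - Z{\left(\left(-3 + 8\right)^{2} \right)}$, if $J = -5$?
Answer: $- \frac{222198}{5} \approx -44440.0$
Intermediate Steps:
$l{\left(Y \right)} = -9 + \frac{1}{Y}$ ($l{\left(Y \right)} = -9 + \frac{1}{Y + \left(Y - Y\right)} = -9 + \frac{1}{Y + 0} = -9 + \frac{1}{Y}$)
$Z{\left(D \right)} = \frac{168}{5}$ ($Z{\left(D \right)} = - 3 \left(\left(-9 + \frac{1}{-5}\right) - 2\right) = - 3 \left(\left(-9 - \frac{1}{5}\right) - 2\right) = - 3 \left(- \frac{46}{5} - 2\right) = \left(-3\right) \left(- \frac{56}{5}\right) = \frac{168}{5}$)
$-44406 - Z{\left(\left(-3 + 8\right)^{2} \right)} = -44406 - \frac{168}{5} = - \frac{222198}{5}$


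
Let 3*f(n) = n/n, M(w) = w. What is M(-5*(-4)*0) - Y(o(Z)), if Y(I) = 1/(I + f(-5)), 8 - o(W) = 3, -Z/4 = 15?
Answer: -3/16 ≈ -0.18750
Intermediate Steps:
Z = -60 (Z = -4*15 = -60)
o(W) = 5 (o(W) = 8 - 1*3 = 8 - 3 = 5)
f(n) = 1/3 (f(n) = (n/n)/3 = (1/3)*1 = 1/3)
Y(I) = 1/(1/3 + I) (Y(I) = 1/(I + 1/3) = 1/(1/3 + I))
M(-5*(-4)*0) - Y(o(Z)) = -5*(-4)*0 - 3/(1 + 3*5) = 20*0 - 3/(1 + 15) = 0 - 3/16 = -3/16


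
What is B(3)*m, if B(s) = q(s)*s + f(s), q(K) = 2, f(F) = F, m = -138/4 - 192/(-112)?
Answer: -4131/14 ≈ -295.07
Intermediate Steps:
m = -459/14 (m = -138*1/4 - 192*(-1/112) = -69/2 + 12/7 = -459/14 ≈ -32.786)
B(s) = 3*s (B(s) = 2*s + s = 3*s)
B(3)*m = (3*3)*(-459/14) = 9*(-459/14) = -4131/14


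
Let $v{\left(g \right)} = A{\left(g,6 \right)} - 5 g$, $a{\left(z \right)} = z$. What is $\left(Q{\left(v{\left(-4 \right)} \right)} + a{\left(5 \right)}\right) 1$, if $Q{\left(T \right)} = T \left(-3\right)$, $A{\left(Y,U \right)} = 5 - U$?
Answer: $-52$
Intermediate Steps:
$v{\left(g \right)} = -1 - 5 g$ ($v{\left(g \right)} = \left(5 - 6\right) - 5 g = -1 - 5 g$)
$Q{\left(T \right)} = - 3 T$
$\left(Q{\left(v{\left(-4 \right)} \right)} + a{\left(5 \right)}\right) 1 = \left(- 3 \left(-1 - -20\right) + 5\right) 1 = \left(- 3 \left(-1 + 20\right) + 5\right) 1 = \left(\left(-3\right) 19 + 5\right) 1 = \left(-57 + 5\right) 1 = \left(-52\right) 1 = -52$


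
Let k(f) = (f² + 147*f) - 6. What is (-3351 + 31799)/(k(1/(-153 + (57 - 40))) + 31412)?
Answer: 526174208/580865385 ≈ 0.90585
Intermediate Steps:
k(f) = -6 + f² + 147*f
(-3351 + 31799)/(k(1/(-153 + (57 - 40))) + 31412) = (-3351 + 31799)/((-6 + (1/(-153 + (57 - 40)))² + 147/(-153 + (57 - 40))) + 31412) = 28448/((-6 + (1/(-153 + 17))² + 147/(-153 + 17)) + 31412) = 28448/((-6 + (1/(-136))² + 147/(-136)) + 31412) = 28448/((-6 + (-1/136)² + 147*(-1/136)) + 31412) = 28448/((-6 + 1/18496 - 147/136) + 31412) = 28448/(-130967/18496 + 31412) = 28448/(580865385/18496) = 28448*(18496/580865385) = 526174208/580865385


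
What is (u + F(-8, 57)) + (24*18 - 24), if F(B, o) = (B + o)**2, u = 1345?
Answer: 4154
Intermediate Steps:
(u + F(-8, 57)) + (24*18 - 24) = (1345 + (-8 + 57)**2) + (24*18 - 24) = (1345 + 49**2) + (432 - 24) = (1345 + 2401) + 408 = 3746 + 408 = 4154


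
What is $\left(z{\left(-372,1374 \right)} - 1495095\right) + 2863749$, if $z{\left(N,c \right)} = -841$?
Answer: $1367813$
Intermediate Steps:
$\left(z{\left(-372,1374 \right)} - 1495095\right) + 2863749 = \left(-841 - 1495095\right) + 2863749 = -1495936 + 2863749 = 1367813$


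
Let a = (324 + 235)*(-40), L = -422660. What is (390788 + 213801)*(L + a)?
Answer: -269054196780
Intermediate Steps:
a = -22360 (a = 559*(-40) = -22360)
(390788 + 213801)*(L + a) = (390788 + 213801)*(-422660 - 22360) = 604589*(-445020) = -269054196780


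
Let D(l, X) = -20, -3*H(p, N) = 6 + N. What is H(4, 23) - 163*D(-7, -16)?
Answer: 9751/3 ≈ 3250.3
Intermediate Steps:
H(p, N) = -2 - N/3 (H(p, N) = -(6 + N)/3 = -2 - N/3)
H(4, 23) - 163*D(-7, -16) = (-2 - ⅓*23) - 163*(-20) = (-2 - 23/3) + 3260 = -29/3 + 3260 = 9751/3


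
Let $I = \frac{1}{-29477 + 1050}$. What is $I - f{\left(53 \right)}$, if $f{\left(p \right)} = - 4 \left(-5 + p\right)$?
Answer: $\frac{5457983}{28427} \approx 192.0$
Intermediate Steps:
$f{\left(p \right)} = 20 - 4 p$
$I = - \frac{1}{28427}$ ($I = \frac{1}{-28427} = - \frac{1}{28427} \approx -3.5178 \cdot 10^{-5}$)
$I - f{\left(53 \right)} = - \frac{1}{28427} - \left(20 - 212\right) = - \frac{1}{28427} - -192 = - \frac{1}{28427} + 192 = \frac{5457983}{28427}$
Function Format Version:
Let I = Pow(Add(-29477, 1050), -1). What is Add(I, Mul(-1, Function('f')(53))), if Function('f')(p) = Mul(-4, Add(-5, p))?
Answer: Rational(5457983, 28427) ≈ 192.00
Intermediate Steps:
Function('f')(p) = Add(20, Mul(-4, p))
I = Rational(-1, 28427) (I = Pow(-28427, -1) = Rational(-1, 28427) ≈ -3.5178e-5)
Add(I, Mul(-1, Function('f')(53))) = Add(Rational(-1, 28427), Mul(-1, Add(20, Mul(-4, 53)))) = Add(Rational(-1, 28427), Mul(-1, Add(20, -212))) = Add(Rational(-1, 28427), Mul(-1, -192)) = Add(Rational(-1, 28427), 192) = Rational(5457983, 28427)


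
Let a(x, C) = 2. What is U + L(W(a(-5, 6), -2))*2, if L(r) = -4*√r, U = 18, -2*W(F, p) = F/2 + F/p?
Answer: 18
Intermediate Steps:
W(F, p) = -F/4 - F/(2*p) (W(F, p) = -(F/2 + F/p)/2 = -F/4 - F/(2*p))
U + L(W(a(-5, 6), -2))*2 = 18 - 4*√2*√(-1/(-2))*√(2 - 2)/2*2 = 18 - 4*√(-¼*2*(-½)*0)*2 = 18 - 4*√0*2 = 18 - 4*0*2 = 18 + 0*2 = 18 + 0 = 18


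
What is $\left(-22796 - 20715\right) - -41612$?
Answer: $-1899$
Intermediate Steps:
$\left(-22796 - 20715\right) - -41612 = -43511 + 41612 = -1899$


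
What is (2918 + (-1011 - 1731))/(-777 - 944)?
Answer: -176/1721 ≈ -0.10227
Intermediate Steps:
(2918 + (-1011 - 1731))/(-777 - 944) = (2918 - 2742)/(-1721) = 176*(-1/1721) = -176/1721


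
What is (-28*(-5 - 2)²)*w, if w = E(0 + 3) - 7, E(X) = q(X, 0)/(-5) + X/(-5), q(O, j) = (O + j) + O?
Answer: 60368/5 ≈ 12074.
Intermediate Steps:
q(O, j) = j + 2*O
E(X) = -3*X/5 (E(X) = (0 + 2*X)/(-5) + X/(-5) = (2*X)*(-⅕) + X*(-⅕) = -2*X/5 - X/5 = -3*X/5)
w = -44/5 (w = -3*(0 + 3)/5 - 7 = -⅗*3 - 7 = -9/5 - 7 = -44/5 ≈ -8.8000)
(-28*(-5 - 2)²)*w = -28*(-5 - 2)²*(-44/5) = -28*(-7)²*(-44/5) = -28*49*(-44/5) = -1372*(-44/5) = 60368/5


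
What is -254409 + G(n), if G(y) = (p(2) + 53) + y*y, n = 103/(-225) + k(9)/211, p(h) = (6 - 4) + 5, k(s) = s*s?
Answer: -573270999037061/2253875625 ≈ -2.5435e+5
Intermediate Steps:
k(s) = s²
p(h) = 7 (p(h) = 2 + 5 = 7)
n = -3508/47475 (n = 103/(-225) + 9²/211 = 103*(-1/225) + 81*(1/211) = -103/225 + 81/211 = -3508/47475 ≈ -0.073892)
G(y) = 60 + y² (G(y) = (7 + 53) + y*y = 60 + y²)
-254409 + G(n) = -254409 + (60 + (-3508/47475)²) = -254409 + (60 + 12306064/2253875625) = -254409 + 135244843564/2253875625 = -573270999037061/2253875625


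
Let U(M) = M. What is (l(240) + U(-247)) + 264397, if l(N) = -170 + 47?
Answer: 264027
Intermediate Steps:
l(N) = -123
(l(240) + U(-247)) + 264397 = (-123 - 247) + 264397 = -370 + 264397 = 264027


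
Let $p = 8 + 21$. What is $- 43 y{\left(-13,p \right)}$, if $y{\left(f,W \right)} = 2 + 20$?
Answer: $-946$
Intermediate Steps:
$p = 29$
$y{\left(f,W \right)} = 22$
$- 43 y{\left(-13,p \right)} = \left(-43\right) 22 = -946$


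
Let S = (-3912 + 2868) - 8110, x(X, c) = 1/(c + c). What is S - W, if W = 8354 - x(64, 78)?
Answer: -2731247/156 ≈ -17508.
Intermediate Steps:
x(X, c) = 1/(2*c)
S = -9154 (S = -1044 - 8110 = -9154)
W = 1303223/156 (W = 8354 - 1/(2*78) = 8354 - 1*1/156 = 8354 - 1/156 = 1303223/156 ≈ 8354.0)
S - W = -9154 - 1*1303223/156 = -9154 - 1303223/156 = -2731247/156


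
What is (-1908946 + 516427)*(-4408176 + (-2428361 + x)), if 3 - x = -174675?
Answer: 9276765232821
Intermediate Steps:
x = 174678 (x = 3 - 1*(-174675) = 3 + 174675 = 174678)
(-1908946 + 516427)*(-4408176 + (-2428361 + x)) = (-1908946 + 516427)*(-4408176 + (-2428361 + 174678)) = -1392519*(-4408176 - 2253683) = -1392519*(-6661859) = 9276765232821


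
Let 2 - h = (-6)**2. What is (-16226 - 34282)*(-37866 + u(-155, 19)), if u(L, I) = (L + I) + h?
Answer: 1921122288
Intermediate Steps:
h = -34 (h = 2 - 1*(-6)**2 = 2 - 1*36 = 2 - 36 = -34)
u(L, I) = -34 + I + L (u(L, I) = (L + I) - 34 = (I + L) - 34 = -34 + I + L)
(-16226 - 34282)*(-37866 + u(-155, 19)) = (-16226 - 34282)*(-37866 + (-34 + 19 - 155)) = -50508*(-37866 - 170) = -50508*(-38036) = 1921122288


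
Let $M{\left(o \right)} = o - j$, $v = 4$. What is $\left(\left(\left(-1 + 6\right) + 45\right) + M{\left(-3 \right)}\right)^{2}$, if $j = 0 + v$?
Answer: $1849$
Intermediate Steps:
$j = 4$ ($j = 0 + 4 = 4$)
$M{\left(o \right)} = -4 + o$ ($M{\left(o \right)} = o - 4 = -4 + o$)
$\left(\left(\left(-1 + 6\right) + 45\right) + M{\left(-3 \right)}\right)^{2} = \left(\left(\left(-1 + 6\right) + 45\right) - 7\right)^{2} = \left(\left(5 + 45\right) - 7\right)^{2} = \left(50 - 7\right)^{2} = 43^{2} = 1849$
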